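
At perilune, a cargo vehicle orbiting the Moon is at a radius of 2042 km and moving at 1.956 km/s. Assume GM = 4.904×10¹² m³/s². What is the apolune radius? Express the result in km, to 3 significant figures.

r_p = 2.042×10⁶ m.
Specific energy ε = v²/2 − μ/r = -4.886×10⁵ J/kg, so a = −μ/(2ε) = 5.018×10⁶ m.
The apsides satisfy r_p + r_a = 2a, so the apolune radius is 2a − r_p = 7.995×10⁶ m = 7994.9 km.

apolune radius ≈ 7990 km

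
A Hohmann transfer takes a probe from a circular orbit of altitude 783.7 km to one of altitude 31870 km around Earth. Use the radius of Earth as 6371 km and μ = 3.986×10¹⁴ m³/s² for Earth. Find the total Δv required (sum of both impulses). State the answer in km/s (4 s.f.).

Δv_total ≈ 3.640 km/s

r₁ = 6371 + 783.7 = 7154.7 km = 7.1547×10⁶ m.
r₂ = 6371 + 31870 = 38241 km = 3.8241×10⁷ m.
Transfer ellipse a_t = (r₁ + r₂)/2 = 2.270×10⁷ m.
At r₁: circular v_c1 = √(μ/r₁) = 7464 m/s; transfer-perigee v_p = √[μ(2/r₁ − 1/a_t)] = 9688 m/s.
Δv₁ = v_p − v_c1 = 2224 m/s.
At r₂: circular v_c2 = √(μ/r₂) = 3229 m/s; transfer-apogee v_a = √[μ(2/r₂ − 1/a_t)] = 1813 m/s.
Δv₂ = v_c2 − v_a = 1416 m/s.
Total Δv = Δv₁ + Δv₂ = 3640 m/s = 3.640 km/s.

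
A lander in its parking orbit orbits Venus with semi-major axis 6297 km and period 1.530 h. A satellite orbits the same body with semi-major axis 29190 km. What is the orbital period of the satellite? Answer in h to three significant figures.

T₂ ≈ 15.3 h

Kepler's third law: T² ∝ a³, so T₂ = T₁ (a₂/a₁)^(3/2).
a₂/a₁ = 4.636, (a₂/a₁)^(3/2) = 9.980.
T₂ = 1.530 × 9.980 = 15.27 h.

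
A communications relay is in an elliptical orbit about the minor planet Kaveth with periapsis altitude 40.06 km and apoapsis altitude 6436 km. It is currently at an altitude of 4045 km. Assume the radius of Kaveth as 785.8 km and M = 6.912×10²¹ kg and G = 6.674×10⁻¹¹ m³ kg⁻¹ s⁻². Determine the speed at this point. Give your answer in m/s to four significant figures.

μ = GM = 6.674×10⁻¹¹ × 6.912×10²¹ = 4.613×10¹¹ m³/s².
r_p = 785.8 + 40.06 = 825.86 km = 8.2586×10⁵ m.
r_a = 785.8 + 6436 = 7221.8 km = 7.2218×10⁶ m.
r = 785.8 + 4045 = 4830.8 km = 4.831×10⁶ m.
Semi-major axis a = (r_p + r_a)/2 = 4023.8 km = 4.024×10⁶ m.
Vis-viva: v² = μ(2/r − 1/a) = 4.613×10¹¹ × (4.140×10⁻⁷ − 2.485×10⁻⁷) = 7.634×10⁴ m²/s².
v = 276.3 m/s.

v ≈ 276.3 m/s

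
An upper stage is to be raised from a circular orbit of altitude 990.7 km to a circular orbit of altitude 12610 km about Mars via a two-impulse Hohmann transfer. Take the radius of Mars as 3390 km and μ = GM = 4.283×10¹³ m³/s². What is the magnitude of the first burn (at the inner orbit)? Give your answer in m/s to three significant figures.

Δv ≈ 791 m/s

r₁ = 3390 + 990.7 = 4380.7 km = 4.3807×10⁶ m.
r₂ = 3390 + 12610 = 16000 km = 1.6000×10⁷ m.
Transfer ellipse a_t = (r₁ + r₂)/2 = 1.019×10⁷ m.
At r₁: circular v_c1 = √(μ/r₁) = 3127 m/s; transfer-periapsis v_p = √[μ(2/r₁ − 1/a_t)] = 3918 m/s.
Δv₁ = v_p − v_c1 = 791.2 m/s.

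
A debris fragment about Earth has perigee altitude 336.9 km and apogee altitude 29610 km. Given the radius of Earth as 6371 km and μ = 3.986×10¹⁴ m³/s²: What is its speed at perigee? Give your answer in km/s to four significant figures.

v ≈ 10.01 km/s

r_p = 6371 + 336.9 = 6707.9 km = 6.7079×10⁶ m.
r_a = 6371 + 29610 = 35981 km = 3.5981×10⁷ m.
Semi-major axis a = (r_p + r_a)/2 = 21344 km = 2.134×10⁷ m.
Vis-viva: v² = μ(2/r − 1/a) = 3.986×10¹⁴ × (2.982×10⁻⁷ − 4.685×10⁻⁸) = 1.002×10⁸ m²/s².
v = 10010 m/s = 10.01 km/s.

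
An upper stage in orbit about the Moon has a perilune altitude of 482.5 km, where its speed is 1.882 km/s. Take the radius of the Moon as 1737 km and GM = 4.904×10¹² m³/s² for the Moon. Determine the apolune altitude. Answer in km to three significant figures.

apolune altitude ≈ 7230 km

r_p = 1737 + 482.5 = 2219.5 km = 2.220×10⁶ m.
Specific energy ε = v²/2 − μ/r = -4.385×10⁵ J/kg, so a = −μ/(2ε) = 5.591×10⁶ m.
The apsides satisfy r_p + r_a = 2a, so the apolune radius is 2a − r_p = 8.963×10⁶ m = 8962.9 km.
Apolune altitude = 8962.9 − 1737 = 7225.9 km.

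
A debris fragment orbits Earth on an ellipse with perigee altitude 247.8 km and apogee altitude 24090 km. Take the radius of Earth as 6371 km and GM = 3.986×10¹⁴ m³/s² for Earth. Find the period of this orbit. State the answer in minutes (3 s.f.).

T ≈ 419 minutes

r_p = 6371 + 247.8 = 6618.8 km = 6.6188×10⁶ m.
r_a = 6371 + 24090 = 30461 km = 3.0461×10⁷ m.
Semi-major axis a = (r_p + r_a)/2 = (6618.8 + 30461)/2 = 18540 km = 1.854×10⁷ m.
By Kepler's third law T = 2π√(a³/μ) = 2π × 3.998×10³ = 2.512×10⁴ s.
= 418.7 minutes.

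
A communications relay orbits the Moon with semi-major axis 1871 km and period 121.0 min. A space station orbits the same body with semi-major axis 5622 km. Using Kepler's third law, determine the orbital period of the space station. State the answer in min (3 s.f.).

Kepler's third law: T² ∝ a³, so T₂ = T₁ (a₂/a₁)^(3/2).
a₂/a₁ = 3.005, (a₂/a₁)^(3/2) = 5.209.
T₂ = 121.0 × 5.209 = 630.2 min.

T₂ ≈ 630 min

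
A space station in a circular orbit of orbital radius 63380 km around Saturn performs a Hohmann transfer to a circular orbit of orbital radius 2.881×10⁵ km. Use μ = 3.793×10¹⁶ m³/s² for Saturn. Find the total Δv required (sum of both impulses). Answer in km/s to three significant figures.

Δv_total ≈ 11.4 km/s

r₁ = 63380 km = 6.338×10⁷ m.
r₂ = 2.881×10⁵ km = 2.881×10⁸ m.
Transfer ellipse a_t = (r₁ + r₂)/2 = 1.757×10⁸ m.
At r₁: circular v_c1 = √(μ/r₁) = 24460 m/s; transfer-perikrone v_p = √[μ(2/r₁ − 1/a_t)] = 31320 m/s.
Δv₁ = v_p − v_c1 = 6859 m/s.
At r₂: circular v_c2 = √(μ/r₂) = 11470 m/s; transfer-apokrone v_a = √[μ(2/r₂ − 1/a_t)] = 6891 m/s.
Δv₂ = v_c2 − v_a = 4583 m/s.
Total Δv = Δv₁ + Δv₂ = 11440 m/s = 11.44 km/s.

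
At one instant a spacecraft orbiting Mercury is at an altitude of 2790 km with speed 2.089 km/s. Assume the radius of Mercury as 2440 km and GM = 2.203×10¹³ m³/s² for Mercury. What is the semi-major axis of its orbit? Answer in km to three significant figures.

r = 2440 + 2790 = 5230.0 km = 5.230×10⁶ m.
Vis-viva rearranged: 1/a = 2/r − v²/μ = 3.824×10⁻⁷ − 1.981×10⁻⁷ = 1.843×10⁻⁷ m⁻¹.
a = 5.425×10⁶ m = 5425.4 km.

a ≈ 5430 km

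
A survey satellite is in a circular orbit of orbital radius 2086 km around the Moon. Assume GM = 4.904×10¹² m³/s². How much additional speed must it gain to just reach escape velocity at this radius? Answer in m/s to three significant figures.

Δv ≈ 635 m/s

r = 2086 km = 2.086×10⁶ m.
Circular speed v_c = √(μ/r) = 1533 m/s.
Escape speed v_esc = √(2μ/r) = √2 × v_c = 2168 m/s.
Δv = v_esc − v_c = 635.1 m/s.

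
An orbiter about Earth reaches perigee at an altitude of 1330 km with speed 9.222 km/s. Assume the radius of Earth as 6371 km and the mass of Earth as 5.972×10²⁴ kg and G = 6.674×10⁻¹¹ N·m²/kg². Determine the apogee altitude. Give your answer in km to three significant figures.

μ = GM = 6.674×10⁻¹¹ × 5.972×10²⁴ = 3.986×10¹⁴ m³/s².
r_p = 6371 + 1330 = 7701.0 km = 7.701×10⁶ m.
Specific energy ε = v²/2 − μ/r = -9.233×10⁶ J/kg, so a = −μ/(2ε) = 2.158×10⁷ m.
The apsides satisfy r_p + r_a = 2a, so the apogee radius is 2a − r_p = 3.547×10⁷ m = 35466 km.
Apogee altitude = 35466 − 6371 = 29095 km.

apogee altitude ≈ 29100 km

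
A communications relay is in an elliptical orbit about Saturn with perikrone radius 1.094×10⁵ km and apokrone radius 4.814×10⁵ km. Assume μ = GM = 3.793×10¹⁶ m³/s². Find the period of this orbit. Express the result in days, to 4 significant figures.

Semi-major axis a = (r_p + r_a)/2 = (1.0940×10⁵ + 4.8140×10⁵)/2 = 2.9540×10⁵ km = 2.954×10⁸ m.
By Kepler's third law T = 2π√(a³/μ) = 2π × 2.607×10⁴ = 1.638×10⁵ s.
= 1.896 days.

T ≈ 1.896 days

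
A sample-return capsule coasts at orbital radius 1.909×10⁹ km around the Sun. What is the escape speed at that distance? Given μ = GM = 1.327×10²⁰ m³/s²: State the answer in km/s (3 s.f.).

v_esc ≈ 11.8 km/s

r = 1.909×10⁹ km = 1.909×10¹² m.
Escape speed v_esc = √(2μ/r) = √(2 × 1.327×10²⁰ / 1.909×10¹²) = √(1.390×10⁸) = 11790 m/s.
= 11.79 km/s.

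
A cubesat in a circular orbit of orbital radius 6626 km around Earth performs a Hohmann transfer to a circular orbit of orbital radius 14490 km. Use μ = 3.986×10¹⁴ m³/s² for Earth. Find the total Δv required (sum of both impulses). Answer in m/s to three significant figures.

Δv_total ≈ 2420 m/s

r₁ = 6626 km = 6.626×10⁶ m.
r₂ = 14490 km = 1.449×10⁷ m.
Transfer ellipse a_t = (r₁ + r₂)/2 = 1.056×10⁷ m.
At r₁: circular v_c1 = √(μ/r₁) = 7756 m/s; transfer-perigee v_p = √[μ(2/r₁ − 1/a_t)] = 9086 m/s.
Δv₁ = v_p − v_c1 = 1330 m/s.
At r₂: circular v_c2 = √(μ/r₂) = 5245 m/s; transfer-apogee v_a = √[μ(2/r₂ − 1/a_t)] = 4155 m/s.
Δv₂ = v_c2 − v_a = 1090 m/s.
Total Δv = Δv₁ + Δv₂ = 2420 m/s.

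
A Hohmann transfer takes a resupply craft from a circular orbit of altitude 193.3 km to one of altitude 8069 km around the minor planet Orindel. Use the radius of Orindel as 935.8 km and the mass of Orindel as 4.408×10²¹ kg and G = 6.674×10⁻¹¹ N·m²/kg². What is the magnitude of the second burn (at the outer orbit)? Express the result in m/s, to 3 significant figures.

μ = GM = 6.674×10⁻¹¹ × 4.408×10²¹ = 2.942×10¹¹ m³/s².
r₁ = 935.8 + 193.3 = 1129.1 km = 1.1291×10⁶ m.
r₂ = 935.8 + 8069 = 9004.8 km = 9.0048×10⁶ m.
Transfer ellipse a_t = (r₁ + r₂)/2 = 5.067×10⁶ m.
At r₁: circular v_c1 = √(μ/r₁) = 510.4 m/s; transfer-periapsis v_p = √[μ(2/r₁ − 1/a_t)] = 680.5 m/s.
At r₂: circular v_c2 = √(μ/r₂) = 180.7 m/s; transfer-apoapsis v_a = √[μ(2/r₂ − 1/a_t)] = 85.32 m/s.
Δv₂ = v_c2 − v_a = 95.43 m/s.

Δv ≈ 95.4 m/s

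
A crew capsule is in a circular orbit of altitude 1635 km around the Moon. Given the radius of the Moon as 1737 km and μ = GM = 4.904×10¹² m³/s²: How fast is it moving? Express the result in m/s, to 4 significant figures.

r = 1737 + 1635 = 3372.0 km = 3.3720×10⁶ m.
For a circular orbit v = √(μ/r) = √(4.904×10¹² / 3.372×10⁶) = √(1.454×10⁶) = 1206 m/s.

v ≈ 1206 m/s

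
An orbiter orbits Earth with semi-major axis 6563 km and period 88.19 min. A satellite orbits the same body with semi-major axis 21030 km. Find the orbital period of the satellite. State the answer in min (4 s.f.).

T₂ ≈ 505.9 min

Kepler's third law: T² ∝ a³, so T₂ = T₁ (a₂/a₁)^(3/2).
a₂/a₁ = 3.204, (a₂/a₁)^(3/2) = 5.736.
T₂ = 88.19 × 5.736 = 505.9 min.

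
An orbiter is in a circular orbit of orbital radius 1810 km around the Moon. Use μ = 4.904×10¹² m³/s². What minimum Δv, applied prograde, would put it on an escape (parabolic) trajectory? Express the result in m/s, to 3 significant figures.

r = 1810 km = 1.810×10⁶ m.
Circular speed v_c = √(μ/r) = 1646 m/s.
Escape speed v_esc = √(2μ/r) = √2 × v_c = 2328 m/s.
Δv = v_esc − v_c = 681.8 m/s.

Δv ≈ 682 m/s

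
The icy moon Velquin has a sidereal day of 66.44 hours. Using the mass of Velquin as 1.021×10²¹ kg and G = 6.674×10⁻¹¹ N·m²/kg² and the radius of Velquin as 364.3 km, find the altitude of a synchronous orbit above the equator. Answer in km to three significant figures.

μ = GM = 6.674×10⁻¹¹ × 1.021×10²¹ = 6.814×10¹⁰ m³/s².
T = 66.44 hours = 2.392×10⁵ s.
A synchronous orbit has period T, so by Kepler's third law a = (μT²/4π²)^(1/3).
μT²/4π² = 6.814×10¹⁰ × (2.392×10⁵)² / 39.48 = 9.875×10¹⁹ m³.
a = 4.622×10⁶ m = 4622.1 km.
Altitude h = a − R = 4622.1 − 364.3 = 4257.8 km.

h_sync ≈ 4260 km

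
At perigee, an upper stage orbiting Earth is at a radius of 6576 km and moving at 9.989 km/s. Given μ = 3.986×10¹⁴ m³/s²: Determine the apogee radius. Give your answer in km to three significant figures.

apogee radius ≈ 30600 km

r_p = 6.576×10⁶ m.
Specific energy ε = v²/2 − μ/r = -1.072×10⁷ J/kg, so a = −μ/(2ε) = 1.858×10⁷ m.
The apsides satisfy r_p + r_a = 2a, so the apogee radius is 2a − r_p = 3.059×10⁷ m = 30592 km.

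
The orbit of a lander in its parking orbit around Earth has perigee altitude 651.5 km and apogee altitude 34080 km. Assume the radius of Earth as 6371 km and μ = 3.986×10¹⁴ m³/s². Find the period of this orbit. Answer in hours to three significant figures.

T ≈ 10.1 hours

r_p = 6371 + 651.5 = 7022.5 km = 7.0225×10⁶ m.
r_a = 6371 + 34080 = 40451 km = 4.0451×10⁷ m.
Semi-major axis a = (r_p + r_a)/2 = (7022.5 + 40451)/2 = 23737 km = 2.374×10⁷ m.
By Kepler's third law T = 2π√(a³/μ) = 2π × 5.792×10³ = 3.640×10⁴ s.
= 10.11 hours.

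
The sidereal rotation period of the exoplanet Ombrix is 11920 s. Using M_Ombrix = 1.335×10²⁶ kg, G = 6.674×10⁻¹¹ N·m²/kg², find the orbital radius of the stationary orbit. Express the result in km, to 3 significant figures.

r_sync ≈ 31800 km

μ = GM = 6.674×10⁻¹¹ × 1.335×10²⁶ = 8.910×10¹⁵ m³/s².
A synchronous orbit has period T, so by Kepler's third law a = (μT²/4π²)^(1/3).
μT²/4π² = 8.910×10¹⁵ × (1.192×10⁴)² / 39.48 = 3.207×10²² m³.
a = 3.177×10⁷ m = 31770 km.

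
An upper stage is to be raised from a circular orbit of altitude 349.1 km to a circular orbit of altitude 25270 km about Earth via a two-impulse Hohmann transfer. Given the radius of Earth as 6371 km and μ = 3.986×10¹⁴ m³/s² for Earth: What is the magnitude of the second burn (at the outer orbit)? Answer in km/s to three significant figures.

Δv ≈ 1.45 km/s

r₁ = 6371 + 349.1 = 6720.1 km = 6.7201×10⁶ m.
r₂ = 6371 + 25270 = 31641 km = 3.1641×10⁷ m.
Transfer ellipse a_t = (r₁ + r₂)/2 = 1.918×10⁷ m.
At r₁: circular v_c1 = √(μ/r₁) = 7702 m/s; transfer-perigee v_p = √[μ(2/r₁ − 1/a_t)] = 9892 m/s.
At r₂: circular v_c2 = √(μ/r₂) = 3549 m/s; transfer-apogee v_a = √[μ(2/r₂ − 1/a_t)] = 2101 m/s.
Δv₂ = v_c2 − v_a = 1448 m/s.
= 1.448 km/s.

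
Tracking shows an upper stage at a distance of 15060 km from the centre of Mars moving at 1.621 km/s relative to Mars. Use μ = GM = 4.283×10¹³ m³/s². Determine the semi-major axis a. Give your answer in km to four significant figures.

a ≈ 14000 km

r = 1.506×10⁷ m.
Specific orbital energy ε = v²/2 − μ/r = (1621)²/2 − 4.283×10¹³/1.506×10⁷ = -1.530×10⁶ J/kg.
Since ε = −μ/(2a), a = −μ/(2ε) = 1.400×10⁷ m = 13995 km.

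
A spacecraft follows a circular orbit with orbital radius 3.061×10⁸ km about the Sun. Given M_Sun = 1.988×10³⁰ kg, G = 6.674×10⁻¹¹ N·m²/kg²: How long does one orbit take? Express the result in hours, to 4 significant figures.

T ≈ 25660 hours

μ = GM = 6.674×10⁻¹¹ × 1.988×10³⁰ = 1.327×10²⁰ m³/s².
r = 3.061×10⁸ km = 3.061×10¹¹ m.
Kepler's third law: T = 2π√(r³/μ) = 2π√((3.061×10¹¹)³ / 1.327×10²⁰).
r³/μ = 2.162×10¹⁴ s², so T = 2π × 1.470×10⁷ = 9.238×10⁷ s.
Converting: 9.238×10⁷ s ÷ 3600 = 25660 hours.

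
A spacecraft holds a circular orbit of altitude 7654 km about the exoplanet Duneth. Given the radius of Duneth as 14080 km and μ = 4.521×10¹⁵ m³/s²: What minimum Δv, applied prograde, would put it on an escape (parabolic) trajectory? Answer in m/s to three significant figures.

Δv ≈ 5970 m/s

r = 14080 + 7654 = 21734 km = 2.1734×10⁷ m.
Circular speed v_c = √(μ/r) = 14420 m/s.
Escape speed v_esc = √(2μ/r) = √2 × v_c = 20400 m/s.
Δv = v_esc − v_c = 5974 m/s.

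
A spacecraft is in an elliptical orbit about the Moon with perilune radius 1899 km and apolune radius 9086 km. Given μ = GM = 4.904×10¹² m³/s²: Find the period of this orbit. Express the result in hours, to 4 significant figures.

T ≈ 10.15 hours

Semi-major axis a = (r_p + r_a)/2 = (1899.0 + 9086.0)/2 = 5492.5 km = 5.492×10⁶ m.
By Kepler's third law T = 2π√(a³/μ) = 2π × 5.813×10³ = 3.652×10⁴ s.
= 10.15 hours.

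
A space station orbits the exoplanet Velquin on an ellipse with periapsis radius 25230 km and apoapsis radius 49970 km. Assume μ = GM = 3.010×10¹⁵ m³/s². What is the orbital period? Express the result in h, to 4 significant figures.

Semi-major axis a = (r_p + r_a)/2 = (25230 + 49970)/2 = 37600 km = 3.760×10⁷ m.
By Kepler's third law T = 2π√(a³/μ) = 2π × 4.202×10³ = 2.640×10⁴ s.
= 7.335 h.

T ≈ 7.335 h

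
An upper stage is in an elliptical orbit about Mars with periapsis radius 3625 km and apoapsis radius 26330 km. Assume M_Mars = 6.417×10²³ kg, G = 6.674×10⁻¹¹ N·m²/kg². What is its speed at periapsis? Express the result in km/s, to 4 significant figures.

μ = GM = 6.674×10⁻¹¹ × 6.417×10²³ = 4.283×10¹³ m³/s².
Semi-major axis a = (r_p + r_a)/2 = 14978 km = 1.498×10⁷ m.
Vis-viva: v² = μ(2/r − 1/a) = 4.283×10¹³ × (5.517×10⁻⁷ − 6.677×10⁻⁸) = 2.077×10⁷ m²/s².
v = 4557 m/s = 4.557 km/s.

v ≈ 4.557 km/s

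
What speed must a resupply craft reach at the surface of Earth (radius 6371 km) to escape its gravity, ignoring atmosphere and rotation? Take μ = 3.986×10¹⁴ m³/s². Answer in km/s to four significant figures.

v_esc ≈ 11.19 km/s

r = R = 6.371×10⁶ m.
Escape speed v_esc = √(2μ/r) = √(2 × 3.986×10¹⁴ / 6.371×10⁶) = √(1.251×10⁸) = 11190 m/s.
= 11.19 km/s.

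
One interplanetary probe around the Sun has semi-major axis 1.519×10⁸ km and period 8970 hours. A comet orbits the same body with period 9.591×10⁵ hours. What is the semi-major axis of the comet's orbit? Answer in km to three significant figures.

Kepler's third law: a³ ∝ T², so a₂ = a₁ (T₂/T₁)^(2/3).
T₂/T₁ = 106.9, (T₂/T₁)^(2/3) = 22.53.
a₂ = 1.519×10⁸ × 22.53 = 3.422×10⁹ km.

a₂ ≈ 3.42×10⁹ km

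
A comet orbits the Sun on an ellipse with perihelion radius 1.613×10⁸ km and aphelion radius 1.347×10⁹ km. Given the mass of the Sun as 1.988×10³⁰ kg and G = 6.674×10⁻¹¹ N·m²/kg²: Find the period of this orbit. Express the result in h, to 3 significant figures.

T ≈ 99200 h

μ = GM = 6.674×10⁻¹¹ × 1.988×10³⁰ = 1.327×10²⁰ m³/s².
Semi-major axis a = (r_p + r_a)/2 = (1.6130×10⁸ + 1.3470×10⁹)/2 = 7.5415×10⁸ km = 7.542×10¹¹ m.
By Kepler's third law T = 2π√(a³/μ) = 2π × 5.686×10⁷ = 3.572×10⁸ s.
= 99230 h.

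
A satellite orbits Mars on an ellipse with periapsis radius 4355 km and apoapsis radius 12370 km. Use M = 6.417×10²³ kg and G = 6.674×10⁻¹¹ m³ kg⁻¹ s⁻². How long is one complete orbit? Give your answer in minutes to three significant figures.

μ = GM = 6.674×10⁻¹¹ × 6.417×10²³ = 4.283×10¹³ m³/s².
Semi-major axis a = (r_p + r_a)/2 = (4355.0 + 12370)/2 = 8362.5 km = 8.362×10⁶ m.
By Kepler's third law T = 2π√(a³/μ) = 2π × 3.695×10³ = 2.322×10⁴ s.
= 387.0 minutes.

T ≈ 387 minutes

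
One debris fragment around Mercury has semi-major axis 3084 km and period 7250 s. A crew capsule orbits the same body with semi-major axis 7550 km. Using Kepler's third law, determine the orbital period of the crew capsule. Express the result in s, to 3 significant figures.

T₂ ≈ 27800 s

Kepler's third law: T² ∝ a³, so T₂ = T₁ (a₂/a₁)^(3/2).
a₂/a₁ = 2.448, (a₂/a₁)^(3/2) = 3.830.
T₂ = 7250 × 3.830 = 27770 s.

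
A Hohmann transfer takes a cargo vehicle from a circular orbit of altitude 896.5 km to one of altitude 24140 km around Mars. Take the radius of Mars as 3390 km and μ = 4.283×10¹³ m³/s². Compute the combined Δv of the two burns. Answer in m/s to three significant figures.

r₁ = 3390 + 896.5 = 4286.5 km = 4.2865×10⁶ m.
r₂ = 3390 + 24140 = 27530 km = 2.7530×10⁷ m.
Transfer ellipse a_t = (r₁ + r₂)/2 = 1.591×10⁷ m.
At r₁: circular v_c1 = √(μ/r₁) = 3161 m/s; transfer-periapsis v_p = √[μ(2/r₁ − 1/a_t)] = 4158 m/s.
Δv₁ = v_p − v_c1 = 997.3 m/s.
At r₂: circular v_c2 = √(μ/r₂) = 1247 m/s; transfer-apoapsis v_a = √[μ(2/r₂ − 1/a_t)] = 647.5 m/s.
Δv₂ = v_c2 − v_a = 599.8 m/s.
Total Δv = Δv₁ + Δv₂ = 1597 m/s.

Δv_total ≈ 1600 m/s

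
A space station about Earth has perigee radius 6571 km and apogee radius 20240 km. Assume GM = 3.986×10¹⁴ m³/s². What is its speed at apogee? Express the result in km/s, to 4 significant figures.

v ≈ 3.107 km/s

Semi-major axis a = (r_p + r_a)/2 = 13406 km = 1.341×10⁷ m.
Vis-viva: v² = μ(2/r − 1/a) = 3.986×10¹⁴ × (9.881×10⁻⁸ − 7.460×10⁻⁸) = 9.653×10⁶ m²/s².
v = 3107 m/s = 3.107 km/s.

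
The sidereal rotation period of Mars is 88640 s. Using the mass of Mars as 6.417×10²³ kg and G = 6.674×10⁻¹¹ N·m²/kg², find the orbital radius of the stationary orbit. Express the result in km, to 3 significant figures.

μ = GM = 6.674×10⁻¹¹ × 6.417×10²³ = 4.283×10¹³ m³/s².
A synchronous orbit has period T, so by Kepler's third law a = (μT²/4π²)^(1/3).
μT²/4π² = 4.283×10¹³ × (8.864×10⁴)² / 39.48 = 8.524×10²¹ m³.
a = 2.043×10⁷ m = 20427 km.

r_sync ≈ 20400 km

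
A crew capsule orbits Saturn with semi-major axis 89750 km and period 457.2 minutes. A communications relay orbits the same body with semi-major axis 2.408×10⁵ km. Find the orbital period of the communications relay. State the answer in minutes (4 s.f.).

Kepler's third law: T² ∝ a³, so T₂ = T₁ (a₂/a₁)^(3/2).
a₂/a₁ = 2.683, (a₂/a₁)^(3/2) = 4.395.
T₂ = 457.2 × 4.395 = 2009 minutes.

T₂ ≈ 2009 minutes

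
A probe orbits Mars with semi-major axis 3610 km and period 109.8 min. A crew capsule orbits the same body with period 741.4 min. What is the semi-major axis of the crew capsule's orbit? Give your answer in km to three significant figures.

a₂ ≈ 12900 km

Kepler's third law: a³ ∝ T², so a₂ = a₁ (T₂/T₁)^(2/3).
T₂/T₁ = 6.752, (T₂/T₁)^(2/3) = 3.572.
a₂ = 3610 × 3.572 = 12900 km.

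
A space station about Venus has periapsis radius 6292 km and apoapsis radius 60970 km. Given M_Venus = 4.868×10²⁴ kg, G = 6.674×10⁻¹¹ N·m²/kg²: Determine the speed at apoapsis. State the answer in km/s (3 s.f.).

μ = GM = 6.674×10⁻¹¹ × 4.868×10²⁴ = 3.249×10¹⁴ m³/s².
Semi-major axis a = (r_p + r_a)/2 = 33631 km = 3.363×10⁷ m.
Vis-viva: v² = μ(2/r − 1/a) = 3.249×10¹⁴ × (3.280×10⁻⁸ − 2.973×10⁻⁸) = 9.969×10⁵ m²/s².
v = 998.5 m/s = 0.9985 km/s.

v ≈ 0.998 km/s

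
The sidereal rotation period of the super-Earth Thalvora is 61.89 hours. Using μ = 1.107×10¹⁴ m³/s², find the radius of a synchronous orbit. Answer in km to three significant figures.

r_sync ≈ 51800 km

T = 61.89 hours = 2.228×10⁵ s.
A synchronous orbit has period T, so by Kepler's third law a = (μT²/4π²)^(1/3).
μT²/4π² = 1.107×10¹⁴ × (2.228×10⁵)² / 39.48 = 1.392×10²³ m³.
a = 5.183×10⁷ m = 51826 km.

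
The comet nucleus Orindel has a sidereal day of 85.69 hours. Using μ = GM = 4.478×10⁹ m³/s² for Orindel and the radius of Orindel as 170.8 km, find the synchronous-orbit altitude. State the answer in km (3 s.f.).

h_sync ≈ 2040 km

T = 85.69 hours = 3.085×10⁵ s.
A synchronous orbit has period T, so by Kepler's third law a = (μT²/4π²)^(1/3).
μT²/4π² = 4.478×10⁹ × (3.085×10⁵)² / 39.48 = 1.079×10¹⁹ m³.
a = 2.210×10⁶ m = 2210.0 km.
Altitude h = a − R = 2210.0 − 170.8 = 2039.2 km.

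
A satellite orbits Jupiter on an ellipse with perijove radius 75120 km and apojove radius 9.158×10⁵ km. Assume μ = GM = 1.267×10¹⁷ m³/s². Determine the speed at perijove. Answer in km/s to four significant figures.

Semi-major axis a = (r_p + r_a)/2 = 4.9546×10⁵ km = 4.955×10⁸ m.
Vis-viva: v² = μ(2/r − 1/a) = 1.267×10¹⁷ × (2.662×10⁻⁸ − 2.018×10⁻⁹) = 3.118×10⁹ m²/s².
v = 55840 m/s = 55.84 km/s.

v ≈ 55.84 km/s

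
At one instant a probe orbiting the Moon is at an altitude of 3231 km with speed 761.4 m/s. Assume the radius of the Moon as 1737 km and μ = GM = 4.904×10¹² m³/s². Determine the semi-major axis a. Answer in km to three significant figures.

a ≈ 3520 km

r = 1737 + 3231 = 4968.0 km = 4.968×10⁶ m.
Vis-viva rearranged: 1/a = 2/r − v²/μ = 4.026×10⁻⁷ − 1.182×10⁻⁷ = 2.844×10⁻⁷ m⁻¹.
a = 3.517×10⁶ m = 3516.7 km.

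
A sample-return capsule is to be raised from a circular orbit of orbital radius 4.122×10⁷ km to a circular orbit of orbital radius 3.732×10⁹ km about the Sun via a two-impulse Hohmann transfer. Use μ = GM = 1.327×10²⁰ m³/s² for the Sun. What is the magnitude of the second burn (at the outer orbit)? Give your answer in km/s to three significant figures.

r₁ = 4.122×10⁷ km = 4.122×10¹⁰ m.
r₂ = 3.732×10⁹ km = 3.732×10¹² m.
Transfer ellipse a_t = (r₁ + r₂)/2 = 1.887×10¹² m.
At r₁: circular v_c1 = √(μ/r₁) = 56740 m/s; transfer-perihelion v_p = √[μ(2/r₁ − 1/a_t)] = 79800 m/s.
At r₂: circular v_c2 = √(μ/r₂) = 5963 m/s; transfer-aphelion v_a = √[μ(2/r₂ − 1/a_t)] = 881.4 m/s.
Δv₂ = v_c2 − v_a = 5082 m/s.
= 5.082 km/s.

Δv ≈ 5.08 km/s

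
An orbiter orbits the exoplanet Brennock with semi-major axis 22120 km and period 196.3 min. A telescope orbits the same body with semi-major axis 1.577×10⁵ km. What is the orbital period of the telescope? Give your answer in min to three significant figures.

T₂ ≈ 3740 min

Kepler's third law: T² ∝ a³, so T₂ = T₁ (a₂/a₁)^(3/2).
a₂/a₁ = 7.129, (a₂/a₁)^(3/2) = 19.04.
T₂ = 196.3 × 19.04 = 3737 min.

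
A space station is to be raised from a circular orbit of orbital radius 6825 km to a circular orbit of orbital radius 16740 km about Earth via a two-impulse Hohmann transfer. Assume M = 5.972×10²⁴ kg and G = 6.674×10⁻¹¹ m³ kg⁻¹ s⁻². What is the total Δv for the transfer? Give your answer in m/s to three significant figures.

Δv_total ≈ 2630 m/s

μ = GM = 6.674×10⁻¹¹ × 5.972×10²⁴ = 3.986×10¹⁴ m³/s².
r₁ = 6825 km = 6.825×10⁶ m.
r₂ = 16740 km = 1.674×10⁷ m.
Transfer ellipse a_t = (r₁ + r₂)/2 = 1.178×10⁷ m.
At r₁: circular v_c1 = √(μ/r₁) = 7642 m/s; transfer-perigee v_p = √[μ(2/r₁ − 1/a_t)] = 9109 m/s.
Δv₁ = v_p − v_c1 = 1467 m/s.
At r₂: circular v_c2 = √(μ/r₂) = 4879 m/s; transfer-apogee v_a = √[μ(2/r₂ − 1/a_t)] = 3714 m/s.
Δv₂ = v_c2 − v_a = 1166 m/s.
Total Δv = Δv₁ + Δv₂ = 2633 m/s.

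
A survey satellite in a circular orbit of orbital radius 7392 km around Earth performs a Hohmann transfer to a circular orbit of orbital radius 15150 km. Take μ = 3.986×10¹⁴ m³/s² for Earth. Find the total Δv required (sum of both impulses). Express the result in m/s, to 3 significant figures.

r₁ = 7392 km = 7.392×10⁶ m.
r₂ = 15150 km = 1.515×10⁷ m.
Transfer ellipse a_t = (r₁ + r₂)/2 = 1.127×10⁷ m.
At r₁: circular v_c1 = √(μ/r₁) = 7343 m/s; transfer-perigee v_p = √[μ(2/r₁ − 1/a_t)] = 8514 m/s.
Δv₁ = v_p − v_c1 = 1170 m/s.
At r₂: circular v_c2 = √(μ/r₂) = 5129 m/s; transfer-apogee v_a = √[μ(2/r₂ − 1/a_t)] = 4154 m/s.
Δv₂ = v_c2 − v_a = 975.4 m/s.
Total Δv = Δv₁ + Δv₂ = 2146 m/s.

Δv_total ≈ 2150 m/s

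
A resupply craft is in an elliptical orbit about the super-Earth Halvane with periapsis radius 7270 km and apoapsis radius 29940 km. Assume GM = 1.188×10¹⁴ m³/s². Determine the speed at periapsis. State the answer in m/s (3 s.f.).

Semi-major axis a = (r_p + r_a)/2 = 18605 km = 1.860×10⁷ m.
Vis-viva: v² = μ(2/r − 1/a) = 1.188×10¹⁴ × (2.751×10⁻⁷ − 5.375×10⁻⁸) = 2.630×10⁷ m²/s².
v = 5128 m/s.

v ≈ 5130 m/s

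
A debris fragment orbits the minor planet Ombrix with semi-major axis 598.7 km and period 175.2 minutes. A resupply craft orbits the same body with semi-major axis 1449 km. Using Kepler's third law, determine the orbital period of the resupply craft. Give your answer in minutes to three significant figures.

Kepler's third law: T² ∝ a³, so T₂ = T₁ (a₂/a₁)^(3/2).
a₂/a₁ = 2.420, (a₂/a₁)^(3/2) = 3.765.
T₂ = 175.2 × 3.765 = 659.7 minutes.

T₂ ≈ 660 minutes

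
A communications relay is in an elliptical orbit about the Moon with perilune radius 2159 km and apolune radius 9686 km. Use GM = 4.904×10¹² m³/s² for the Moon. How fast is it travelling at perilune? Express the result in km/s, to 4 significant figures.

v ≈ 1.927 km/s

Semi-major axis a = (r_p + r_a)/2 = 5922.5 km = 5.922×10⁶ m.
Vis-viva: v² = μ(2/r − 1/a) = 4.904×10¹² × (9.264×10⁻⁷ − 1.688×10⁻⁷) = 3.715×10⁶ m²/s².
v = 1927 m/s = 1.927 km/s.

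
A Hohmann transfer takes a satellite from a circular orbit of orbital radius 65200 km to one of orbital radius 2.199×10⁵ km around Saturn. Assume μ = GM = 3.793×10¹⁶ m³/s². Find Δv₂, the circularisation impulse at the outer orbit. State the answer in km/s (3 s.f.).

r₁ = 65200 km = 6.520×10⁷ m.
r₂ = 2.199×10⁵ km = 2.199×10⁸ m.
Transfer ellipse a_t = (r₁ + r₂)/2 = 1.426×10⁸ m.
At r₁: circular v_c1 = √(μ/r₁) = 24120 m/s; transfer-perikrone v_p = √[μ(2/r₁ − 1/a_t)] = 29960 m/s.
At r₂: circular v_c2 = √(μ/r₂) = 13130 m/s; transfer-apokrone v_a = √[μ(2/r₂ − 1/a_t)] = 8882 m/s.
Δv₂ = v_c2 − v_a = 4251 m/s.
= 4.251 km/s.

Δv ≈ 4.25 km/s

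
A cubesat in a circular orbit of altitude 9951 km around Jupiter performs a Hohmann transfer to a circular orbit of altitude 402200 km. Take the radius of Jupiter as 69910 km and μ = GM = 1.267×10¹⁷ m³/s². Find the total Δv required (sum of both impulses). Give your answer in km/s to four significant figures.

Δv_total ≈ 19.83 km/s

r₁ = 69910 + 9951 = 79861 km = 7.9861×10⁷ m.
r₂ = 69910 + 402200 = 472110 km = 4.7211×10⁸ m.
Transfer ellipse a_t = (r₁ + r₂)/2 = 2.760×10⁸ m.
At r₁: circular v_c1 = √(μ/r₁) = 39830 m/s; transfer-perijove v_p = √[μ(2/r₁ − 1/a_t)] = 52100 m/s.
Δv₁ = v_p − v_c1 = 12260 m/s.
At r₂: circular v_c2 = √(μ/r₂) = 16380 m/s; transfer-apojove v_a = √[μ(2/r₂ − 1/a_t)] = 8812 m/s.
Δv₂ = v_c2 − v_a = 7570 m/s.
Total Δv = Δv₁ + Δv₂ = 19830 m/s = 19.83 km/s.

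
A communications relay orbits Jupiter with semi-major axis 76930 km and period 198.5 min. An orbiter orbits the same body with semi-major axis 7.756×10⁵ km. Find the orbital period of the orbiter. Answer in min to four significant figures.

T₂ ≈ 6354 min

Kepler's third law: T² ∝ a³, so T₂ = T₁ (a₂/a₁)^(3/2).
a₂/a₁ = 10.08, (a₂/a₁)^(3/2) = 32.01.
T₂ = 198.5 × 32.01 = 6354 min.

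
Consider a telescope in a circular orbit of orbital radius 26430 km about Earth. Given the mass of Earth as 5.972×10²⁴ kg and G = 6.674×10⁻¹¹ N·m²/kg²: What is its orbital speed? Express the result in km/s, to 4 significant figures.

μ = GM = 6.674×10⁻¹¹ × 5.972×10²⁴ = 3.986×10¹⁴ m³/s².
r = 26430 km = 2.643×10⁷ m.
For a circular orbit v = √(μ/r) = √(3.986×10¹⁴ / 2.643×10⁷) = √(1.508×10⁷) = 3883 m/s.
That is 3.883 km/s.

v ≈ 3.883 km/s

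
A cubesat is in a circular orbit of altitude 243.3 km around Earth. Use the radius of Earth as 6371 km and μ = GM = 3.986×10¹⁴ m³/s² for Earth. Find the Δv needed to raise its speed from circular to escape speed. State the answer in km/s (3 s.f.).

r = 6371 + 243.3 = 6614.3 km = 6.6143×10⁶ m.
Circular speed v_c = √(μ/r) = 7763 m/s.
Escape speed v_esc = √(2μ/r) = √2 × v_c = 10980 m/s.
Δv = v_esc − v_c = 3216 m/s = 3.216 km/s.

Δv ≈ 3.22 km/s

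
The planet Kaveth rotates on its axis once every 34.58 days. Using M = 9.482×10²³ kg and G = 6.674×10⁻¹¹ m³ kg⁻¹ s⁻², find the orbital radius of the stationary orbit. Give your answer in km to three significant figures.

r_sync ≈ 2.43×10⁵ km

μ = GM = 6.674×10⁻¹¹ × 9.482×10²³ = 6.328×10¹³ m³/s².
T = 34.58 days = 2.988×10⁶ s.
A synchronous orbit has period T, so by Kepler's third law a = (μT²/4π²)^(1/3).
μT²/4π² = 6.328×10¹³ × (2.988×10⁶)² / 39.48 = 1.431×10²⁵ m³.
a = 2.428×10⁸ m = 2.4277×10⁵ km.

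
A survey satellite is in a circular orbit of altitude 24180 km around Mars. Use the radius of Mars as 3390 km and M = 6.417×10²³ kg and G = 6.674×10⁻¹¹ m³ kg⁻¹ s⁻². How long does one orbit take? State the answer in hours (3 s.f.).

μ = GM = 6.674×10⁻¹¹ × 6.417×10²³ = 4.283×10¹³ m³/s².
r = 3390 + 24180 = 27570 km = 2.7570×10⁷ m.
Kepler's third law: T = 2π√(r³/μ) = 2π√((2.757×10⁷)³ / 4.283×10¹³).
r³/μ = 4.893×10⁸ s², so T = 2π × 2.212×10⁴ = 1.390×10⁵ s.
Converting: 1.390×10⁵ s ÷ 3600 = 38.61 hours.

T ≈ 38.6 hours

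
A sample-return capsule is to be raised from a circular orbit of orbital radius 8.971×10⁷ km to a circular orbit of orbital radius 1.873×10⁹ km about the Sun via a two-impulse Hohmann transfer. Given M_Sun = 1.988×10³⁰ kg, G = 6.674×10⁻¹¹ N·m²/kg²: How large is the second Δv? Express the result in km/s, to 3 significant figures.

Δv ≈ 5.87 km/s

μ = GM = 6.674×10⁻¹¹ × 1.988×10³⁰ = 1.327×10²⁰ m³/s².
r₁ = 8.971×10⁷ km = 8.971×10¹⁰ m.
r₂ = 1.873×10⁹ km = 1.873×10¹² m.
Transfer ellipse a_t = (r₁ + r₂)/2 = 9.814×10¹¹ m.
At r₁: circular v_c1 = √(μ/r₁) = 38460 m/s; transfer-perihelion v_p = √[μ(2/r₁ − 1/a_t)] = 53130 m/s.
At r₂: circular v_c2 = √(μ/r₂) = 8417 m/s; transfer-aphelion v_a = √[μ(2/r₂ − 1/a_t)] = 2545 m/s.
Δv₂ = v_c2 − v_a = 5872 m/s.
= 5.872 km/s.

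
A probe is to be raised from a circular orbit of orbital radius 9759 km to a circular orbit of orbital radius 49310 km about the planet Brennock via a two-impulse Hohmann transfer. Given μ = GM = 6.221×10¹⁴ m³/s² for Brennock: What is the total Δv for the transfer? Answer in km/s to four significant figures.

Δv_total ≈ 3.842 km/s

r₁ = 9759 km = 9.759×10⁶ m.
r₂ = 49310 km = 4.931×10⁷ m.
Transfer ellipse a_t = (r₁ + r₂)/2 = 2.953×10⁷ m.
At r₁: circular v_c1 = √(μ/r₁) = 7984 m/s; transfer-periapsis v_p = √[μ(2/r₁ − 1/a_t)] = 10320 m/s.
Δv₁ = v_p − v_c1 = 2332 m/s.
At r₂: circular v_c2 = √(μ/r₂) = 3552 m/s; transfer-apoapsis v_a = √[μ(2/r₂ − 1/a_t)] = 2042 m/s.
Δv₂ = v_c2 − v_a = 1510 m/s.
Total Δv = Δv₁ + Δv₂ = 3842 m/s = 3.842 km/s.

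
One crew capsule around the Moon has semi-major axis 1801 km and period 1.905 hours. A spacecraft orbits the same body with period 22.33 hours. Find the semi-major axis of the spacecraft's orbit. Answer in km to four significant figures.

a₂ ≈ 9293 km

Kepler's third law: a³ ∝ T², so a₂ = a₁ (T₂/T₁)^(2/3).
T₂/T₁ = 11.72, (T₂/T₁)^(2/3) = 5.160.
a₂ = 1801 × 5.160 = 9293 km.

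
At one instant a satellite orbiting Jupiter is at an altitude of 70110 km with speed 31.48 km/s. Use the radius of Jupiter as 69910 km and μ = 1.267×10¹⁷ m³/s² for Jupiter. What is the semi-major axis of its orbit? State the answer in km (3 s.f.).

a ≈ 1.55×10⁵ km

r = 69910 + 70110 = 1.4002×10⁵ km = 1.400×10⁸ m.
Vis-viva rearranged: 1/a = 2/r − v²/μ = 1.428×10⁻⁸ − 7.822×10⁻⁹ = 6.462×10⁻⁹ m⁻¹.
a = 1.547×10⁸ m = 1.5475×10⁵ km.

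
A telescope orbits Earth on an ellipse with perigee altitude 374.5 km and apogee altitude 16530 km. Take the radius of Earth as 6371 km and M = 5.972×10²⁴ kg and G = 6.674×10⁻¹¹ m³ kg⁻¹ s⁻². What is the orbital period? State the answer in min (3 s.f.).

T ≈ 299 min

μ = GM = 6.674×10⁻¹¹ × 5.972×10²⁴ = 3.986×10¹⁴ m³/s².
r_p = 6371 + 374.5 = 6745.5 km = 6.7455×10⁶ m.
r_a = 6371 + 16530 = 22901 km = 2.2901×10⁷ m.
Semi-major axis a = (r_p + r_a)/2 = (6745.5 + 22901)/2 = 14823 km = 1.482×10⁷ m.
By Kepler's third law T = 2π√(a³/μ) = 2π × 2.859×10³ = 1.796×10⁴ s.
= 299.4 min.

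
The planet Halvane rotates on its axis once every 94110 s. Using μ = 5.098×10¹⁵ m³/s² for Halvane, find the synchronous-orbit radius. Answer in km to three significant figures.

r_sync ≈ 1.05×10⁵ km

A synchronous orbit has period T, so by Kepler's third law a = (μT²/4π²)^(1/3).
μT²/4π² = 5.098×10¹⁵ × (9.411×10⁴)² / 39.48 = 1.144×10²⁴ m³.
a = 1.046×10⁸ m = 1.0458×10⁵ km.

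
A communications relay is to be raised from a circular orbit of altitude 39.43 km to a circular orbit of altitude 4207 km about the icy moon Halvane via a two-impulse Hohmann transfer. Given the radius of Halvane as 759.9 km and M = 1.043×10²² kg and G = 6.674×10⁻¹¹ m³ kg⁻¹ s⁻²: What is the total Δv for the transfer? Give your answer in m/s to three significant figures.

Δv_total ≈ 469 m/s

μ = GM = 6.674×10⁻¹¹ × 1.043×10²² = 6.961×10¹¹ m³/s².
r₁ = 759.9 + 39.43 = 799.33 km = 7.9933×10⁵ m.
r₂ = 759.9 + 4207 = 4966.9 km = 4.9669×10⁶ m.
Transfer ellipse a_t = (r₁ + r₂)/2 = 2.883×10⁶ m.
At r₁: circular v_c1 = √(μ/r₁) = 933.2 m/s; transfer-periapsis v_p = √[μ(2/r₁ − 1/a_t)] = 1225 m/s.
Δv₁ = v_p − v_c1 = 291.7 m/s.
At r₂: circular v_c2 = √(μ/r₂) = 374.4 m/s; transfer-apoapsis v_a = √[μ(2/r₂ − 1/a_t)] = 197.1 m/s.
Δv₂ = v_c2 − v_a = 177.2 m/s.
Total Δv = Δv₁ + Δv₂ = 468.9 m/s.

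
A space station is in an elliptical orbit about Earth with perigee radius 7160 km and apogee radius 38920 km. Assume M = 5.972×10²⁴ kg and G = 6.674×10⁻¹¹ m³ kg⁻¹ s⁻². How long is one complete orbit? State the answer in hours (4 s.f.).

T ≈ 9.668 hours

μ = GM = 6.674×10⁻¹¹ × 5.972×10²⁴ = 3.986×10¹⁴ m³/s².
Semi-major axis a = (r_p + r_a)/2 = (7160.0 + 38920)/2 = 23040 km = 2.304×10⁷ m.
By Kepler's third law T = 2π√(a³/μ) = 2π × 5.540×10³ = 3.481×10⁴ s.
= 9.668 hours.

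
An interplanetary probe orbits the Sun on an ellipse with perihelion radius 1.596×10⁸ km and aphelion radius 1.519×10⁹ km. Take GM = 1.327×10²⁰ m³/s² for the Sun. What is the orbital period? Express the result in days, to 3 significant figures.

T ≈ 4850 days

Semi-major axis a = (r_p + r_a)/2 = (1.5960×10⁸ + 1.5190×10⁹)/2 = 8.3930×10⁸ km = 8.393×10¹¹ m.
By Kepler's third law T = 2π√(a³/μ) = 2π × 6.675×10⁷ = 4.194×10⁸ s.
= 4854 days.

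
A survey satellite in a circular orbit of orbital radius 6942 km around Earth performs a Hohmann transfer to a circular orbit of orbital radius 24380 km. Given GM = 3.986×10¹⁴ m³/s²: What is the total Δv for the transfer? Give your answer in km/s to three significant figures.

r₁ = 6942 km = 6.942×10⁶ m.
r₂ = 24380 km = 2.438×10⁷ m.
Transfer ellipse a_t = (r₁ + r₂)/2 = 1.566×10⁷ m.
At r₁: circular v_c1 = √(μ/r₁) = 7578 m/s; transfer-perigee v_p = √[μ(2/r₁ − 1/a_t)] = 9454 m/s.
Δv₁ = v_p − v_c1 = 1877 m/s.
At r₂: circular v_c2 = √(μ/r₂) = 4043 m/s; transfer-apogee v_a = √[μ(2/r₂ − 1/a_t)] = 2692 m/s.
Δv₂ = v_c2 − v_a = 1351 m/s.
Total Δv = Δv₁ + Δv₂ = 3228 m/s = 3.228 km/s.

Δv_total ≈ 3.23 km/s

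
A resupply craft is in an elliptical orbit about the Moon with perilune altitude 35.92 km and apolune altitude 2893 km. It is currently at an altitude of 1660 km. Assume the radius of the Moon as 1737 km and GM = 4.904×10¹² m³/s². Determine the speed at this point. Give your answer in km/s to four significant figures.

r_p = 1737 + 35.92 = 1772.9 km = 1.7729×10⁶ m.
r_a = 1737 + 2893 = 4630.0 km = 4.6300×10⁶ m.
r = 1737 + 1660 = 3397.0 km = 3.397×10⁶ m.
Semi-major axis a = (r_p + r_a)/2 = 3201.5 km = 3.201×10⁶ m.
Vis-viva: v² = μ(2/r − 1/a) = 4.904×10¹² × (5.888×10⁻⁷ − 3.124×10⁻⁷) = 1.355×10⁶ m²/s².
v = 1164 m/s = 1.164 km/s.

v ≈ 1.164 km/s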